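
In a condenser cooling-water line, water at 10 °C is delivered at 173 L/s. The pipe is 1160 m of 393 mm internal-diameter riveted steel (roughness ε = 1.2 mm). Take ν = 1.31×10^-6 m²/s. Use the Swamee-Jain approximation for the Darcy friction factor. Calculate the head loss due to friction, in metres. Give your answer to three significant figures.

V = 4Q/(πD²) = 4·0.173/(π·0.393²) = 1.426 m/s
Re = VD/ν = 1.426·0.393/1.31×10^-6 = 4.28×10^5 → turbulent
ε/D = 1.2/393 = 0.00305
Swamee-Jain: f = 0.02673
h_f = f(L/D)V²/(2g) = 0.02673·(1160/0.393)·1.426²/(2·9.81) = 8.179 m

h_f ≈ 8.18 m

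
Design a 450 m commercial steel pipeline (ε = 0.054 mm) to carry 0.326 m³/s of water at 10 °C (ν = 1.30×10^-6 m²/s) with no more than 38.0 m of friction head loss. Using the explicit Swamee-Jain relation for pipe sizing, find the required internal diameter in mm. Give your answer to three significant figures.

Swamee-Jain (Type III): D = 0.66·[ε^1.25·(LQ²/(gh_f))^4.75 + ν·Q^9.4·(L/(gh_f))^5.2]^0.04
LQ²/(gh_f) = 0.1283; L/(gh_f) = 1.207
Term 1 = ε^1.25·(…)^4.75 = 2.69×10^-10; Term 2 = ν·Q^9.4·(…)^5.2 = 9.19×10^-11
D = 0.66·(2.69×10^-10 + 9.19×10^-11)^0.04 = 0.2766 m = 277 mm
Check: V = 5.43 m/s, Re = 1.15×10^6, f = 0.01460, h_f = 35.7 m ≈ 38.0 m ✓

D ≈ 277 mm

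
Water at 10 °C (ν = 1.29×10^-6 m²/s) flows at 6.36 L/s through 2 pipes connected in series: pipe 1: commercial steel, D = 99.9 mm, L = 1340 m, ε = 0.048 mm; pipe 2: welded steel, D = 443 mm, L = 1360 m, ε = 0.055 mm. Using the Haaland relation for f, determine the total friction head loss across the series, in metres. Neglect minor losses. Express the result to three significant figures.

H ≈ 9.63 m

Pipe 1: V = 0.8114 m/s, Re = 6.28×10^4, ε/D = 4.80×10^-4, f = 0.02137, h_1 = f(L/D)V²/2g = 9.618 m
Pipe 2: V = 0.04126 m/s, Re = 1.42×10^4, ε/D = 1.24×10^-4, f = 0.02829, h_2 = f(L/D)V²/2g = 0.007537 m
Series → Q common, losses add: H = Σh = 9.626 m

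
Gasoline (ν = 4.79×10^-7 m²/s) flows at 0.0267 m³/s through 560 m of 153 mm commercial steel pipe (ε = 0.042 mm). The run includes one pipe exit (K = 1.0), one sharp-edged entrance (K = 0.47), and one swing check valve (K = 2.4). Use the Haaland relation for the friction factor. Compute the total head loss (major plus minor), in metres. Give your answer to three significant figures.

V = 4Q/(πD²) = 1.452 m/s; V²/2g = 0.1075 m
Re = 4.64×10^5, ε/D = 2.75×10^-4 → f = 0.01603 (Haaland)
Major: h_f = f(L/D)·V²/2g = 0.01603·3660·0.1075 = 6.307 m
Minor: ΣK = 3.87; h_m = ΣK·V²/2g = 0.4160 m
Total H_L = 6.307 + 0.4160 = 6.723 m

H_L ≈ 6.72 m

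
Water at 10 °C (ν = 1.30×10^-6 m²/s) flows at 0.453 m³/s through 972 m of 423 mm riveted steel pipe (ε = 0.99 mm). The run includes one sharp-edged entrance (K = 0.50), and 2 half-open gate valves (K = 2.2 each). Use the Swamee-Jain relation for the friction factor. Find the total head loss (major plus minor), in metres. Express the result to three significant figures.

V = 4Q/(πD²) = 3.223 m/s; V²/2g = 0.5296 m
Re = 1.05×10^6, ε/D = 0.00234 → f = 0.02466 (Swamee-Jain)
Major: h_f = f(L/D)·V²/2g = 0.02466·2298·0.5296 = 30.01 m
Minor: ΣK = 4.90; h_m = ΣK·V²/2g = 2.595 m
Total H_L = 30.01 + 2.595 = 32.60 m

H_L ≈ 32.6 m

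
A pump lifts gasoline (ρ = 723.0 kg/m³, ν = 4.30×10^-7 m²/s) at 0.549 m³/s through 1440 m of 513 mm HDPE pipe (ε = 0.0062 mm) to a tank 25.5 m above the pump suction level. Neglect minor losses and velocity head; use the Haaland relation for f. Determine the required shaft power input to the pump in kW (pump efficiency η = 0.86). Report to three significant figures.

V = 4Q/(πD²) = 2.656 m/s; Re = 3.17×10^6; ε/D = 1.21×10^-5; f = 0.01011
h_f = f(L/D)V²/2g = 10.21 m
Total head H = z + h_f = 25.5 + 10.21 = 35.71 m
P_hyd = ρgQH = 723.0·9.81·0.549·35.71 = 139.0 kW
P_shaft = P_hyd/η = 139.0/0.86 = 161.7 kW

P_shaft ≈ 162 kW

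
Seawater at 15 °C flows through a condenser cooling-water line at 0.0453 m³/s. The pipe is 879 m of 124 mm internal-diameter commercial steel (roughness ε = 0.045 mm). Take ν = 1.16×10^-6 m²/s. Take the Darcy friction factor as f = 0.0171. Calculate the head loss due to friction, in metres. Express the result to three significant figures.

h_f ≈ 86.9 m

V = 4Q/(πD²) = 4·0.0453/(π·0.124²) = 3.751 m/s
h_f = f(L/D)V²/(2g) = 0.01710·(879/0.124)·3.751²/(2·9.81) = 86.93 m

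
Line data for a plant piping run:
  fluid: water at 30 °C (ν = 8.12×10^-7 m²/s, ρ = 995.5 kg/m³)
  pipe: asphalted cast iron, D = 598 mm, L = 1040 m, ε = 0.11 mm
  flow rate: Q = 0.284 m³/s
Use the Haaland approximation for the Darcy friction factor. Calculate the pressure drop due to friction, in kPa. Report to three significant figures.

V = 4Q/(πD²) = 4·0.284/(π·0.598²) = 1.011 m/s
Re = VD/ν = 1.011·0.598/8.12×10^-7 = 7.45×10^5 → turbulent
ε/D = 0.11/598 = 1.84×10^-4
Haaland: f = 0.01468
h_f = f(L/D)V²/(2g) = 0.01468·(1040/0.598)·1.011²/(2·9.81) = 1.330 m
Δp = ρg·h_f = 995.5·9.81·1.330 = 12.99 kPa

Δp ≈ 13.0 kPa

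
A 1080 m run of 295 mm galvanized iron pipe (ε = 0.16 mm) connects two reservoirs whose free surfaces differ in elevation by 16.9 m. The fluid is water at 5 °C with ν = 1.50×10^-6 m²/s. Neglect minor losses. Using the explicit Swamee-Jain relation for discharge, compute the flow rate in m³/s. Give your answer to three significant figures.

Swamee-Jain (Type II): Q = -0.965·√(gD⁵h_f/L)·ln[ε/(3.7D) + √(3.17ν²L/(gD³h_f))]
√(gD⁵h_f/L) = √(9.81·0.295⁵·16.9/1080) = 0.01852
ε/(3.7D) = 1.47×10^-4; √(3.17ν²L/(gD³h_f)) = 4.25×10^-5
Q = -0.965·0.01852·ln(1.891×10^-4) = 0.1532 m³/s
Check: V = 2.24 m/s, Re = 4.41×10^5, f = 0.01815, h_f = 17.0 m ≈ 16.9 m ✓

Q ≈ 0.153 m³/s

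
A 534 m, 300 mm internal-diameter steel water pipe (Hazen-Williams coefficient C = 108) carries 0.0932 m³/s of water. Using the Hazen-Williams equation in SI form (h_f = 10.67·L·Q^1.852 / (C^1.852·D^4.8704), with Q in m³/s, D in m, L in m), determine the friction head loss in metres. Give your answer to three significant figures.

h_f ≈ 4.24 m

h_f = 10.67·534·0.0932^1.852 / (108^1.852·0.300^4.8704) = 4.244 m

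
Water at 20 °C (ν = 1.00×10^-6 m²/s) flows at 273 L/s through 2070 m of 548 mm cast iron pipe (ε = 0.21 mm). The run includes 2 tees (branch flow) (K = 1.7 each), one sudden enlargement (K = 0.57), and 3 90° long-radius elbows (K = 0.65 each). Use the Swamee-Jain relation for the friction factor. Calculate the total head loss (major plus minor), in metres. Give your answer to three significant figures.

V = 4Q/(πD²) = 1.157 m/s; V²/2g = 0.06828 m
Re = 6.34×10^5, ε/D = 3.83×10^-4 → f = 0.01678 (Swamee-Jain)
Major: h_f = f(L/D)·V²/2g = 0.01678·3777·0.06828 = 4.328 m
Minor: ΣK = 5.92; h_m = ΣK·V²/2g = 0.4042 m
Total H_L = 4.328 + 0.4042 = 4.732 m

H_L ≈ 4.73 m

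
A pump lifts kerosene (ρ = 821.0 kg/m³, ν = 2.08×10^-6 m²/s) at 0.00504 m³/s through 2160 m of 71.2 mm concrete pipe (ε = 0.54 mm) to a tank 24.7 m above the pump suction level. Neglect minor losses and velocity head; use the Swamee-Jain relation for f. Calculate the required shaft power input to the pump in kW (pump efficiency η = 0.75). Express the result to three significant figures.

P_shaft ≈ 6.24 kW

V = 4Q/(πD²) = 1.266 m/s; Re = 4.33×10^4; ε/D = 0.00758; f = 0.03660
h_f = f(L/D)V²/2g = 90.69 m
Total head H = z + h_f = 24.7 + 90.69 = 115.4 m
P_hyd = ρgQH = 821.0·9.81·0.00504·115.4 = 4.684 kW
P_shaft = P_hyd/η = 4.684/0.75 = 6.245 kW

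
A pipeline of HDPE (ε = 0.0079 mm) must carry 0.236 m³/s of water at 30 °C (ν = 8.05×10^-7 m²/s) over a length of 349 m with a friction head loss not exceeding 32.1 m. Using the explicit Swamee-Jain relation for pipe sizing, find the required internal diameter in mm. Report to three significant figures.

D ≈ 227 mm

Swamee-Jain (Type III): D = 0.66·[ε^1.25·(LQ²/(gh_f))^4.75 + ν·Q^9.4·(L/(gh_f))^5.2]^0.04
LQ²/(gh_f) = 0.06173; L/(gh_f) = 1.108
Term 1 = ε^1.25·(…)^4.75 = 7.53×10^-13; Term 2 = ν·Q^9.4·(…)^5.2 = 1.75×10^-12
D = 0.66·(7.53×10^-13 + 1.75×10^-12)^0.04 = 0.2267 m = 227 mm
Check: V = 5.85 m/s, Re = 1.65×10^6, f = 0.01171, h_f = 31.4 m ≈ 32.1 m ✓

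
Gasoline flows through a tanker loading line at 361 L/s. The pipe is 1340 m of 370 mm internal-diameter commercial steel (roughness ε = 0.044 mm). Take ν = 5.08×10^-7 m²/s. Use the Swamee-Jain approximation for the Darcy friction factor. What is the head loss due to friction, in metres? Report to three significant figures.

V = 4Q/(πD²) = 4·0.361/(π·0.370²) = 3.357 m/s
Re = VD/ν = 3.357·0.370/5.08×10^-7 = 2.45×10^6 → turbulent
ε/D = 0.044/370 = 1.19×10^-4
Swamee-Jain: f = 0.01307
h_f = f(L/D)V²/(2g) = 0.01307·(1340/0.370)·3.357²/(2·9.81) = 27.20 m

h_f ≈ 27.2 m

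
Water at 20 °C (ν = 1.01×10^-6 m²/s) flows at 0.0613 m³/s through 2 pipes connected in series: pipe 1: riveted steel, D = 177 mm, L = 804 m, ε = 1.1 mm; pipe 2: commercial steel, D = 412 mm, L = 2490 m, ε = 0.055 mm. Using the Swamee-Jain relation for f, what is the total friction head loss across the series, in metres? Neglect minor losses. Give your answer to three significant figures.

Pipe 1: V = 2.491 m/s, Re = 4.37×10^5, ε/D = 0.00621, f = 0.03276, h_1 = f(L/D)V²/2g = 47.07 m
Pipe 2: V = 0.4598 m/s, Re = 1.88×10^5, ε/D = 1.33×10^-4, f = 0.01681, h_2 = f(L/D)V²/2g = 1.095 m
Series → Q common, losses add: H = Σh = 48.17 m

H ≈ 48.2 m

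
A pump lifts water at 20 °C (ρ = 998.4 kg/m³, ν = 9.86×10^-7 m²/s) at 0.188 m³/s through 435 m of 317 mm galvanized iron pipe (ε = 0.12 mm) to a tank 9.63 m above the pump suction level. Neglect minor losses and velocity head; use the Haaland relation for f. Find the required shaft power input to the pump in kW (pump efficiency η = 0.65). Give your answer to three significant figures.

P_shaft ≈ 45.7 kW

V = 4Q/(πD²) = 2.382 m/s; Re = 7.66×10^5; ε/D = 3.79×10^-4; f = 0.01642
h_f = f(L/D)V²/2g = 6.518 m
Total head H = z + h_f = 9.63 + 6.518 = 16.15 m
P_hyd = ρgQH = 998.4·9.81·0.188·16.15 = 29.73 kW
P_shaft = P_hyd/η = 29.73/0.65 = 45.74 kW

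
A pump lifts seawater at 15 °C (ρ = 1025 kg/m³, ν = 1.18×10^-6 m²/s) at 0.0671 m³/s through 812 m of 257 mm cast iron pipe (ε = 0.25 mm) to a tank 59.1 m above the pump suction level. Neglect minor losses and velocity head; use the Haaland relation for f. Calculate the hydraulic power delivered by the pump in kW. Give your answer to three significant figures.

V = 4Q/(πD²) = 1.293 m/s; Re = 2.82×10^5; ε/D = 9.73×10^-4; f = 0.02046
h_f = f(L/D)V²/2g = 5.513 m
Total head H = z + h_f = 59.1 + 5.513 = 64.61 m
P_hyd = ρgQH = 1025·9.81·0.0671·64.61 = 43.59 kW

P_hyd ≈ 43.6 kW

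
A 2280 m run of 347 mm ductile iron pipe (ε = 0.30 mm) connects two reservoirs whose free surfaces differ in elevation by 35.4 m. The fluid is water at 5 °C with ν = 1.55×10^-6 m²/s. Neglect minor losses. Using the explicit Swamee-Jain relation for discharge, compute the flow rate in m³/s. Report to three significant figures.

Q ≈ 0.220 m³/s

Swamee-Jain (Type II): Q = -0.965·√(gD⁵h_f/L)·ln[ε/(3.7D) + √(3.17ν²L/(gD³h_f))]
√(gD⁵h_f/L) = √(9.81·0.347⁵·35.4/2280) = 0.02768
ε/(3.7D) = 2.34×10^-4; √(3.17ν²L/(gD³h_f)) = 3.46×10^-5
Q = -0.965·0.02768·ln(2.683×10^-4) = 0.2197 m³/s
Check: V = 2.32 m/s, Re = 5.20×10^5, f = 0.01972, h_f = 35.6 m ≈ 35.4 m ✓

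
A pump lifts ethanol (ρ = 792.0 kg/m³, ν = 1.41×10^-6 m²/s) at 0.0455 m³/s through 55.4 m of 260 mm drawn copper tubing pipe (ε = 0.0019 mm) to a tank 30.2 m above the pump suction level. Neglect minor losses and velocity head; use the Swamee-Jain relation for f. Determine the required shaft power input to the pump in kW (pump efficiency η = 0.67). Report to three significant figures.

V = 4Q/(πD²) = 0.8570 m/s; Re = 1.58×10^5; ε/D = 7.31×10^-6; f = 0.01633
h_f = f(L/D)V²/2g = 0.1302 m
Total head H = z + h_f = 30.2 + 0.1302 = 30.33 m
P_hyd = ρgQH = 792.0·9.81·0.0455·30.33 = 10.72 kW
P_shaft = P_hyd/η = 10.72/0.67 = 16.00 kW

P_shaft ≈ 16.0 kW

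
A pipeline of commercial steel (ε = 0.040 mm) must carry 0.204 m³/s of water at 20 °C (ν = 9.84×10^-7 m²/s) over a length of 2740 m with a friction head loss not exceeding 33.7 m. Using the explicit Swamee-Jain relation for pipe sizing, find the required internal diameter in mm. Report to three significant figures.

D ≈ 334 mm

Swamee-Jain (Type III): D = 0.66·[ε^1.25·(LQ²/(gh_f))^4.75 + ν·Q^9.4·(L/(gh_f))^5.2]^0.04
LQ²/(gh_f) = 0.3449; L/(gh_f) = 8.288
Term 1 = ε^1.25·(…)^4.75 = 2.03×10^-8; Term 2 = ν·Q^9.4·(…)^5.2 = 1.90×10^-8
D = 0.66·(2.03×10^-8 + 1.90×10^-8)^0.04 = 0.3337 m = 334 mm
Check: V = 2.33 m/s, Re = 7.91×10^5, f = 0.01406, h_f = 32.0 m ≈ 33.7 m ✓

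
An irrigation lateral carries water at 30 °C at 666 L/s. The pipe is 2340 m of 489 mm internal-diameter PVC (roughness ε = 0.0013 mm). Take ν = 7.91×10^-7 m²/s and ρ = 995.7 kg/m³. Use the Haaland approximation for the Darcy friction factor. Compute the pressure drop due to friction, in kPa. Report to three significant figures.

Δp ≈ 308 kPa

V = 4Q/(πD²) = 4·0.666/(π·0.489²) = 3.546 m/s
Re = VD/ν = 3.546·0.489/7.91×10^-7 = 2.19×10^6 → turbulent
ε/D = 0.0013/489 = 2.66×10^-6
Haaland: f = 0.01027
h_f = f(L/D)V²/(2g) = 0.01027·(2340/0.489)·3.546²/(2·9.81) = 31.50 m
Δp = ρg·h_f = 995.7·9.81·31.50 = 307.7 kPa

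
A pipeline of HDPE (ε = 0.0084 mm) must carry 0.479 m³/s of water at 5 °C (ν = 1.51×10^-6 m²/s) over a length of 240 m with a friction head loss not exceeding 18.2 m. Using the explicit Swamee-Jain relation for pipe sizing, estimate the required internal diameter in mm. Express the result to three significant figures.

Swamee-Jain (Type III): D = 0.66·[ε^1.25·(LQ²/(gh_f))^4.75 + ν·Q^9.4·(L/(gh_f))^5.2]^0.04
LQ²/(gh_f) = 0.3084; L/(gh_f) = 1.344
Term 1 = ε^1.25·(…)^4.75 = 1.69×10^-9; Term 2 = ν·Q^9.4·(…)^5.2 = 6.95×10^-9
D = 0.66·(1.69×10^-9 + 6.95×10^-9)^0.04 = 0.3141 m = 314 mm
Check: V = 6.18 m/s, Re = 1.29×10^6, f = 0.01184, h_f = 17.6 m ≈ 18.2 m ✓

D ≈ 314 mm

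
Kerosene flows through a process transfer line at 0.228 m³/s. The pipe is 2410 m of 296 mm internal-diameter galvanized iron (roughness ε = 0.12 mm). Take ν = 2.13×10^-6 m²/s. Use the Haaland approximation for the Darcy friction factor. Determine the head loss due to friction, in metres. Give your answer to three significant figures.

h_f ≈ 77.5 m

V = 4Q/(πD²) = 4·0.228/(π·0.296²) = 3.313 m/s
Re = VD/ν = 3.313·0.296/2.13×10^-6 = 4.60×10^5 → turbulent
ε/D = 0.12/296 = 4.05×10^-4
Haaland: f = 0.01702
h_f = f(L/D)V²/(2g) = 0.01702·(2410/0.296)·3.313²/(2·9.81) = 77.54 m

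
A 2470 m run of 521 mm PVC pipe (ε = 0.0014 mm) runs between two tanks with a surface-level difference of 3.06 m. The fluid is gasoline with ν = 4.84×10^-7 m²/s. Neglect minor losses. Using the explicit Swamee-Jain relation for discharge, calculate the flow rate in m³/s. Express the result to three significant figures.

Swamee-Jain (Type II): Q = -0.965·√(gD⁵h_f/L)·ln[ε/(3.7D) + √(3.17ν²L/(gD³h_f))]
√(gD⁵h_f/L) = √(9.81·0.521⁵·3.06/2470) = 0.02160
ε/(3.7D) = 7.26×10^-7; √(3.17ν²L/(gD³h_f)) = 2.08×10^-5
Q = -0.965·0.02160·ln(2.151×10^-5) = 0.2240 m³/s
Check: V = 1.05 m/s, Re = 1.13×10^6, f = 0.01144, h_f = 3.05 m ≈ 3.06 m ✓

Q ≈ 0.224 m³/s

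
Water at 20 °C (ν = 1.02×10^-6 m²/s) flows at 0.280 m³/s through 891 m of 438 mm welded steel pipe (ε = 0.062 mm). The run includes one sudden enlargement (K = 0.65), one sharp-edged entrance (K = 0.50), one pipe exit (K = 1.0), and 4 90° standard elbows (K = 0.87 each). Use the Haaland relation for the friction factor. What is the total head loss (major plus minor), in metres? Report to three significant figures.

V = 4Q/(πD²) = 1.858 m/s; V²/2g = 0.1760 m
Re = 7.98×10^5, ε/D = 1.42×10^-4 → f = 0.01412 (Haaland)
Major: h_f = f(L/D)·V²/2g = 0.01412·2034·0.1760 = 5.057 m
Minor: ΣK = 5.63; h_m = ΣK·V²/2g = 0.9909 m
Total H_L = 5.057 + 0.9909 = 6.048 m

H_L ≈ 6.05 m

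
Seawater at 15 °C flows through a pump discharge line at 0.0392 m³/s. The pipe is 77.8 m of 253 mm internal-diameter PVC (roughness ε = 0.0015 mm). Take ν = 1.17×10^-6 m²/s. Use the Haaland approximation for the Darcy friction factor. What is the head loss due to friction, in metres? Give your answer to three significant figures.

V = 4Q/(πD²) = 4·0.0392/(π·0.253²) = 0.7797 m/s
Re = VD/ν = 0.7797·0.253/1.17×10^-6 = 1.69×10^5 → turbulent
ε/D = 0.0015/253 = 5.93×10^-6
Haaland: f = 0.01606
h_f = f(L/D)V²/(2g) = 0.01606·(77.8/0.253)·0.7797²/(2·9.81) = 0.1530 m

h_f ≈ 0.153 m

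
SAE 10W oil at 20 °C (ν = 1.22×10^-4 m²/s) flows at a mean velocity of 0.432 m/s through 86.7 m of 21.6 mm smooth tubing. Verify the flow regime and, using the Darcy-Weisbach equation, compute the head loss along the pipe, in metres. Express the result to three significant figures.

Re = VD/ν = 0.432·0.02160/1.22×10^-4 = 76.5 → laminar (Re < 2300)
f = 64/Re = 0.8368
h_f = f(L/D)V²/(2g) = 0.8368·(86.7/0.02160)·0.432²/(2·9.81) = 31.95 m

h_f ≈ 31.9 m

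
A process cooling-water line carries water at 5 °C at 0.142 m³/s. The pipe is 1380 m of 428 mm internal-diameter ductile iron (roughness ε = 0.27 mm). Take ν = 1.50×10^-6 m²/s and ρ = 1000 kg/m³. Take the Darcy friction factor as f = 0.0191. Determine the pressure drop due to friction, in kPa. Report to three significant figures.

V = 4Q/(πD²) = 4·0.142/(π·0.428²) = 0.9870 m/s
h_f = f(L/D)V²/(2g) = 0.01910·(1380/0.428)·0.9870²/(2·9.81) = 3.058 m
Δp = ρg·h_f = 1000·9.81·3.058 = 30.00 kPa

Δp ≈ 30.0 kPa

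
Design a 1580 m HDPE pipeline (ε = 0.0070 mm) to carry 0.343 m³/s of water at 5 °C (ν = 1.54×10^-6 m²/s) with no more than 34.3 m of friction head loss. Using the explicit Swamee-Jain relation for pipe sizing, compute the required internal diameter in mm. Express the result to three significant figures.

D ≈ 358 mm

Swamee-Jain (Type III): D = 0.66·[ε^1.25·(LQ²/(gh_f))^4.75 + ν·Q^9.4·(L/(gh_f))^5.2]^0.04
LQ²/(gh_f) = 0.5524; L/(gh_f) = 4.696
Term 1 = ε^1.25·(…)^4.75 = 2.15×10^-8; Term 2 = ν·Q^9.4·(…)^5.2 = 2.05×10^-7
D = 0.66·(2.15×10^-8 + 2.05×10^-7)^0.04 = 0.3579 m = 358 mm
Check: V = 3.41 m/s, Re = 7.92×10^5, f = 0.01248, h_f = 32.6 m ≈ 34.3 m ✓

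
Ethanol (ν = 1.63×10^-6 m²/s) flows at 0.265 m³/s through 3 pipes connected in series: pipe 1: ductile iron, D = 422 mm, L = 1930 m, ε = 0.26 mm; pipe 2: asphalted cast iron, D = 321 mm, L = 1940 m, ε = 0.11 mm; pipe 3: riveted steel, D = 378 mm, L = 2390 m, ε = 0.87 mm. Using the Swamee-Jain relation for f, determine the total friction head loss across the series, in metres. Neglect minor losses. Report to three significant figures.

H ≈ 114 m

Pipe 1: V = 1.895 m/s, Re = 4.91×10^5, ε/D = 6.16×10^-4, f = 0.01848, h_1 = f(L/D)V²/2g = 15.46 m
Pipe 2: V = 3.275 m/s, Re = 6.45×10^5, ε/D = 3.43×10^-4, f = 0.01646, h_2 = f(L/D)V²/2g = 54.35 m
Pipe 3: V = 2.361 m/s, Re = 5.48×10^5, ε/D = 0.00230, f = 0.02473, h_3 = f(L/D)V²/2g = 44.44 m
Series → Q common, losses add: H = Σh = 114.3 m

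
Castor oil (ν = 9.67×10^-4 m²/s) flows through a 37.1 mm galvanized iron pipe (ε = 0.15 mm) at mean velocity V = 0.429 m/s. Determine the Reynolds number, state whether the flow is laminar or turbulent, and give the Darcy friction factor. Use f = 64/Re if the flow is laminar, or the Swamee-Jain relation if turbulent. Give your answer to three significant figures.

Re = VD/ν = 0.4290·0.0371/9.67×10^-4 = 16.5
Re < 2300 → laminar → f = 64/Re = 3.888

Re ≈ 16.5; laminar; f = 64/Re ≈ 3.89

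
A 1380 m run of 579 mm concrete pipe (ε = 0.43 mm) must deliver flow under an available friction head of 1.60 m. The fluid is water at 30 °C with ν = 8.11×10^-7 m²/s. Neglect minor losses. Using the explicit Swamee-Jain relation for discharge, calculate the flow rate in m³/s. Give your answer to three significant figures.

Swamee-Jain (Type II): Q = -0.965·√(gD⁵h_f/L)·ln[ε/(3.7D) + √(3.17ν²L/(gD³h_f))]
√(gD⁵h_f/L) = √(9.81·0.579⁵·1.60/1380) = 0.02721
ε/(3.7D) = 2.01×10^-4; √(3.17ν²L/(gD³h_f)) = 3.07×10^-5
Q = -0.965·0.02721·ln(2.314×10^-4) = 0.2198 m³/s
Check: V = 0.835 m/s, Re = 5.96×10^5, f = 0.01902, h_f = 1.61 m ≈ 1.60 m ✓

Q ≈ 0.220 m³/s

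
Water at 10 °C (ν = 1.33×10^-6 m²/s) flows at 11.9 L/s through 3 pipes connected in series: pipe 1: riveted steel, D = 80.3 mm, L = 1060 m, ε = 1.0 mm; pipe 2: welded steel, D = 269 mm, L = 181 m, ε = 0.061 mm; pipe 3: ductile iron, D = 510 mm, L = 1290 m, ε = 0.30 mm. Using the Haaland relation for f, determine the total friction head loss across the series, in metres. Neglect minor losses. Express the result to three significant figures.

Pipe 1: V = 2.350 m/s, Re = 1.42×10^5, ε/D = 0.0125, f = 0.04131, h_1 = f(L/D)V²/2g = 153.5 m
Pipe 2: V = 0.2094 m/s, Re = 4.23×10^4, ε/D = 2.27×10^-4, f = 0.02212, h_2 = f(L/D)V²/2g = 0.03326 m
Pipe 3: V = 0.05825 m/s, Re = 2.23×10^4, ε/D = 5.88×10^-4, f = 0.02620, h_3 = f(L/D)V²/2g = 0.01146 m
Series → Q common, losses add: H = Σh = 153.5 m

H ≈ 154 m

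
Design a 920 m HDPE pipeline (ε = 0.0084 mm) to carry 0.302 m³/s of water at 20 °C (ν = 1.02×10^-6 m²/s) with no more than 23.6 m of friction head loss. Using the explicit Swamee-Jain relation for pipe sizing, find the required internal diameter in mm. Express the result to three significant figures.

Swamee-Jain (Type III): D = 0.66·[ε^1.25·(LQ²/(gh_f))^4.75 + ν·Q^9.4·(L/(gh_f))^5.2]^0.04
LQ²/(gh_f) = 0.3624; L/(gh_f) = 3.974
Term 1 = ε^1.25·(…)^4.75 = 3.64×10^-9; Term 2 = ν·Q^9.4·(…)^5.2 = 1.72×10^-8
D = 0.66·(3.64×10^-9 + 1.72×10^-8)^0.04 = 0.3253 m = 325 mm
Check: V = 3.63 m/s, Re = 1.16×10^6, f = 0.01198, h_f = 22.8 m ≈ 23.6 m ✓

D ≈ 325 mm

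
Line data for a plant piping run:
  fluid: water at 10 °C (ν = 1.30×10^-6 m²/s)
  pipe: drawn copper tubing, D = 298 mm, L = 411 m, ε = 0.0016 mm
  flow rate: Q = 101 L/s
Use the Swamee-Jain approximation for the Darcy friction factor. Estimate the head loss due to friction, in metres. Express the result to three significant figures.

V = 4Q/(πD²) = 4·0.101/(π·0.298²) = 1.448 m/s
Re = VD/ν = 1.448·0.298/1.30×10^-6 = 3.32×10^5 → turbulent
ε/D = 0.0016/298 = 5.37×10^-6
Swamee-Jain: f = 0.01417
h_f = f(L/D)V²/(2g) = 0.01417·(411/0.298)·1.448²/(2·9.81) = 2.089 m

h_f ≈ 2.09 m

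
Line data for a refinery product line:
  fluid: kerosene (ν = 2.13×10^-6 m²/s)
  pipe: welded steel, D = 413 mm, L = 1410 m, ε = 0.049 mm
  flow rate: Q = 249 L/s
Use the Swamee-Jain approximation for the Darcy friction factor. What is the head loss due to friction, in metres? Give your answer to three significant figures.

h_f ≈ 9.17 m

V = 4Q/(πD²) = 4·0.249/(π·0.413²) = 1.859 m/s
Re = VD/ν = 1.859·0.413/2.13×10^-6 = 3.60×10^5 → turbulent
ε/D = 0.049/413 = 1.19×10^-4
Swamee-Jain: f = 0.01525
h_f = f(L/D)V²/(2g) = 0.01525·(1410/0.413)·1.859²/(2·9.81) = 9.167 m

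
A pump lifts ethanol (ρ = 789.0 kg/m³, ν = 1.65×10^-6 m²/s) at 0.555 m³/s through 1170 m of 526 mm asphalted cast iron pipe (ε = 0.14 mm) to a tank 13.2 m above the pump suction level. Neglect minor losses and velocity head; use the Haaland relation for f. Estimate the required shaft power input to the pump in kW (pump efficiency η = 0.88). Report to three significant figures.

P_shaft ≈ 120 kW

V = 4Q/(πD²) = 2.554 m/s; Re = 8.14×10^5; ε/D = 2.66×10^-4; f = 0.01543
h_f = f(L/D)V²/2g = 11.41 m
Total head H = z + h_f = 13.2 + 11.41 = 24.61 m
P_hyd = ρgQH = 789.0·9.81·0.555·24.61 = 105.7 kW
P_shaft = P_hyd/η = 105.7/0.88 = 120.1 kW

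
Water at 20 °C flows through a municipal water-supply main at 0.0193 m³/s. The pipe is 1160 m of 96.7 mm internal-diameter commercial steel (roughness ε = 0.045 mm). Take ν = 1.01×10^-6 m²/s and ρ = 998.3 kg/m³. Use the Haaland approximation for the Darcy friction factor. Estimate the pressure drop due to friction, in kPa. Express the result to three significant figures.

Δp ≈ 749 kPa

V = 4Q/(πD²) = 4·0.0193/(π·0.0967²) = 2.628 m/s
Re = VD/ν = 2.628·0.0967/1.01×10^-6 = 2.52×10^5 → turbulent
ε/D = 0.045/96.7 = 4.65×10^-4
Haaland: f = 0.01810
h_f = f(L/D)V²/(2g) = 0.01810·(1160/0.0967)·2.628²/(2·9.81) = 76.43 m
Δp = ρg·h_f = 998.3·9.81·76.43 = 748.5 kPa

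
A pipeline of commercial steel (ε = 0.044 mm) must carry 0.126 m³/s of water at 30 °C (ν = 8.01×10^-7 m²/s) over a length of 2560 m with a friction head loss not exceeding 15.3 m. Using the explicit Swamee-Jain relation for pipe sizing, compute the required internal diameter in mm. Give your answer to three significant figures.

D ≈ 321 mm

Swamee-Jain (Type III): D = 0.66·[ε^1.25·(LQ²/(gh_f))^4.75 + ν·Q^9.4·(L/(gh_f))^5.2]^0.04
LQ²/(gh_f) = 0.2708; L/(gh_f) = 17.06
Term 1 = ε^1.25·(…)^4.75 = 7.23×10^-9; Term 2 = ν·Q^9.4·(…)^5.2 = 7.13×10^-9
D = 0.66·(7.23×10^-9 + 7.13×10^-9)^0.04 = 0.3205 m = 321 mm
Check: V = 1.56 m/s, Re = 6.25×10^5, f = 0.01457, h_f = 14.5 m ≈ 15.3 m ✓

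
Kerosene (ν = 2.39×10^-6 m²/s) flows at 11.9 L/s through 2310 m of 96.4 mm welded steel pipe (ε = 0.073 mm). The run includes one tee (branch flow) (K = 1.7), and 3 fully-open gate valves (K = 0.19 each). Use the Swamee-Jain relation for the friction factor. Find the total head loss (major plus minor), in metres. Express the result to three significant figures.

V = 4Q/(πD²) = 1.630 m/s; V²/2g = 0.1355 m
Re = 6.58×10^4, ε/D = 7.57×10^-4 → f = 0.02257 (Swamee-Jain)
Major: h_f = f(L/D)·V²/2g = 0.02257·23963·0.1355 = 73.26 m
Minor: ΣK = 2.27; h_m = ΣK·V²/2g = 0.3076 m
Total H_L = 73.26 + 0.3076 = 73.57 m

H_L ≈ 73.6 m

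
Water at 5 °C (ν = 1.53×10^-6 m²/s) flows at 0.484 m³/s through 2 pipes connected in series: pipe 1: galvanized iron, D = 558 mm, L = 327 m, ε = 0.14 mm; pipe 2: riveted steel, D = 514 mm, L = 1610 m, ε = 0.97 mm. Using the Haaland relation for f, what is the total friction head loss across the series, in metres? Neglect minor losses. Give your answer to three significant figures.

Pipe 1: V = 1.979 m/s, Re = 7.22×10^5, ε/D = 2.51×10^-4, f = 0.01538, h_1 = f(L/D)V²/2g = 1.800 m
Pipe 2: V = 2.333 m/s, Re = 7.84×10^5, ε/D = 0.00189, f = 0.02332, h_2 = f(L/D)V²/2g = 20.26 m
Series → Q common, losses add: H = Σh = 22.06 m

H ≈ 22.1 m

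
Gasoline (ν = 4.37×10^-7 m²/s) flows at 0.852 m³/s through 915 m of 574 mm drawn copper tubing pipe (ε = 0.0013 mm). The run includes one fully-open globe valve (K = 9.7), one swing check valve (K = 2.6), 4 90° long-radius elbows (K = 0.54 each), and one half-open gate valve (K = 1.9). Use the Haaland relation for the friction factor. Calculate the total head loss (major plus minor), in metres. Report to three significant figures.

V = 4Q/(πD²) = 3.293 m/s; V²/2g = 0.5525 m
Re = 4.32×10^6, ε/D = 2.26×10^-6 → f = 0.009290 (Haaland)
Major: h_f = f(L/D)·V²/2g = 0.009290·1594·0.5525 = 8.183 m
Minor: ΣK = 16.4; h_m = ΣK·V²/2g = 9.039 m
Total H_L = 8.183 + 9.039 = 17.22 m

H_L ≈ 17.2 m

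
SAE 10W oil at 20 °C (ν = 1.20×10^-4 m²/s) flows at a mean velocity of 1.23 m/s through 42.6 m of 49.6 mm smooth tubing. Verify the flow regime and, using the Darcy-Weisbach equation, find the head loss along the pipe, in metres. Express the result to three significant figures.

Re = VD/ν = 1.23·0.04960/1.20×10^-4 = 508 → laminar (Re < 2300)
f = 64/Re = 0.1259
h_f = f(L/D)V²/(2g) = 0.1259·(42.6/0.04960)·1.23²/(2·9.81) = 8.337 m

h_f ≈ 8.34 m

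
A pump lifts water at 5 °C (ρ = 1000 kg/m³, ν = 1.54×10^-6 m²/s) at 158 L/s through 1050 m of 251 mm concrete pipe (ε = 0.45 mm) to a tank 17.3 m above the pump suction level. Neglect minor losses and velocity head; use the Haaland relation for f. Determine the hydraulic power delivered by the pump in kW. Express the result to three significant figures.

V = 4Q/(πD²) = 3.193 m/s; Re = 5.20×10^5; ε/D = 0.00179; f = 0.02313
h_f = f(L/D)V²/2g = 50.29 m
Total head H = z + h_f = 17.3 + 50.29 = 67.59 m
P_hyd = ρgQH = 1000·9.81·0.158·67.59 = 104.8 kW

P_hyd ≈ 105 kW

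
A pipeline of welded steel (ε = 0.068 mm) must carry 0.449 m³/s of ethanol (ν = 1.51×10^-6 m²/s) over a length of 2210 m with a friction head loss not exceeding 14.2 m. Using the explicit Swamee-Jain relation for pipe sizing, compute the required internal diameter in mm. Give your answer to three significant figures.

D ≈ 523 mm

Swamee-Jain (Type III): D = 0.66·[ε^1.25·(LQ²/(gh_f))^4.75 + ν·Q^9.4·(L/(gh_f))^5.2]^0.04
LQ²/(gh_f) = 3.198; L/(gh_f) = 15.86
Term 1 = ε^1.25·(…)^4.75 = 0.00155; Term 2 = ν·Q^9.4·(…)^5.2 = 0.00142
D = 0.66·(0.00155 + 0.00142)^0.04 = 0.5229 m = 523 mm
Check: V = 2.09 m/s, Re = 7.24×10^5, f = 0.01429, h_f = 13.5 m ≈ 14.2 m ✓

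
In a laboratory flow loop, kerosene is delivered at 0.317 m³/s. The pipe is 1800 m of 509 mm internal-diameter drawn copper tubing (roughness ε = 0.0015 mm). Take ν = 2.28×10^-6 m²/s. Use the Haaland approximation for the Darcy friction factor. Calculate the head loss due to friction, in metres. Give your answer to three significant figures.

V = 4Q/(πD²) = 4·0.317/(π·0.509²) = 1.558 m/s
Re = VD/ν = 1.558·0.509/2.28×10^-6 = 3.48×10^5 → turbulent
ε/D = 0.0015/509 = 2.95×10^-6
Haaland: f = 0.01398
h_f = f(L/D)V²/(2g) = 0.01398·(1800/0.509)·1.558²/(2·9.81) = 6.115 m

h_f ≈ 6.12 m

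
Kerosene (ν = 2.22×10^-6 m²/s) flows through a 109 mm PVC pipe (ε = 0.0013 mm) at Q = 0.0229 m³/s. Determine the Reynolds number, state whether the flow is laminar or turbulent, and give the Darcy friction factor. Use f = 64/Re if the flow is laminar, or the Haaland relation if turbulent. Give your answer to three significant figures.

V = 4Q/(πD²) = 2.454 m/s
Re = VD/ν = 2.454·0.109/2.22×10^-6 = 1.20×10^5
Re > 4000 → turbulent; ε/D = 1.19×10^-5
Haaland: f = 0.01720

Re ≈ 1.20×10^5; turbulent; f ≈ 0.0172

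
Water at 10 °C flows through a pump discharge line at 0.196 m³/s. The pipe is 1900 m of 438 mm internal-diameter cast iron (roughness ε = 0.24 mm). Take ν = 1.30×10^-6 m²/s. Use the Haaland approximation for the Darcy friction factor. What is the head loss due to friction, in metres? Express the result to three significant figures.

h_f ≈ 6.73 m

V = 4Q/(πD²) = 4·0.196/(π·0.438²) = 1.301 m/s
Re = VD/ν = 1.301·0.438/1.30×10^-6 = 4.38×10^5 → turbulent
ε/D = 0.24/438 = 5.48×10^-4
Haaland: f = 0.01798
h_f = f(L/D)V²/(2g) = 0.01798·(1900/0.438)·1.301²/(2·9.81) = 6.726 m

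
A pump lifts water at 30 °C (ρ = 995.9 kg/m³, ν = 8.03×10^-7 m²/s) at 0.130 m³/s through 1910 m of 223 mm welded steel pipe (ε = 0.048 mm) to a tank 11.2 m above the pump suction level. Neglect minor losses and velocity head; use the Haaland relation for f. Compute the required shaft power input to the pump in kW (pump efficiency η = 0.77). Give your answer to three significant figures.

V = 4Q/(πD²) = 3.328 m/s; Re = 9.24×10^5; ε/D = 2.15×10^-4; f = 0.01482
h_f = f(L/D)V²/2g = 71.70 m
Total head H = z + h_f = 11.2 + 71.70 = 82.90 m
P_hyd = ρgQH = 995.9·9.81·0.130·82.90 = 105.3 kW
P_shaft = P_hyd/η = 105.3/0.77 = 136.7 kW

P_shaft ≈ 137 kW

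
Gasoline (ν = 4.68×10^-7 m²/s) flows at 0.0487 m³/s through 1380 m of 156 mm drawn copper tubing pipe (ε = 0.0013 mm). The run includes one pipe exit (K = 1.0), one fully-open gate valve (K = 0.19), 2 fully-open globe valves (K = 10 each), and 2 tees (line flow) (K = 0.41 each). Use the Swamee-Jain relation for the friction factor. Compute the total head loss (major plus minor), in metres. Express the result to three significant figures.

H_L ≈ 42.8 m

V = 4Q/(πD²) = 2.548 m/s; V²/2g = 0.3309 m
Re = 8.49×10^5, ε/D = 8.33×10^-6 → f = 0.01212 (Swamee-Jain)
Major: h_f = f(L/D)·V²/2g = 0.01212·8846·0.3309 = 35.47 m
Minor: ΣK = 22.0; h_m = ΣK·V²/2g = 7.283 m
Total H_L = 35.47 + 7.283 = 42.76 m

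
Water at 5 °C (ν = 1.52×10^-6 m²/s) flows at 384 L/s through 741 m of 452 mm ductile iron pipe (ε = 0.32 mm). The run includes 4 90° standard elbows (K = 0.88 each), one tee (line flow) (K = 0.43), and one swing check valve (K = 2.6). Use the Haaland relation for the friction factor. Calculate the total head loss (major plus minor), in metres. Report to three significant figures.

H_L ≈ 10.8 m

V = 4Q/(πD²) = 2.393 m/s; V²/2g = 0.2919 m
Re = 7.12×10^5, ε/D = 7.08×10^-4 → f = 0.01859 (Haaland)
Major: h_f = f(L/D)·V²/2g = 0.01859·1639·0.2919 = 8.898 m
Minor: ΣK = 6.55; h_m = ΣK·V²/2g = 1.912 m
Total H_L = 8.898 + 1.912 = 10.81 m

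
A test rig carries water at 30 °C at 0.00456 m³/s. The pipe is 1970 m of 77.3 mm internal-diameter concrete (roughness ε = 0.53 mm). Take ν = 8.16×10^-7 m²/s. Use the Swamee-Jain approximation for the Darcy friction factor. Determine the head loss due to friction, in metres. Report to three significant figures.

V = 4Q/(πD²) = 4·0.00456/(π·0.0773²) = 0.9717 m/s
Re = VD/ν = 0.9717·0.0773/8.16×10^-7 = 9.20×10^4 → turbulent
ε/D = 0.53/77.3 = 0.00686
Swamee-Jain: f = 0.03459
h_f = f(L/D)V²/(2g) = 0.03459·(1970/0.0773)·0.9717²/(2·9.81) = 42.42 m

h_f ≈ 42.4 m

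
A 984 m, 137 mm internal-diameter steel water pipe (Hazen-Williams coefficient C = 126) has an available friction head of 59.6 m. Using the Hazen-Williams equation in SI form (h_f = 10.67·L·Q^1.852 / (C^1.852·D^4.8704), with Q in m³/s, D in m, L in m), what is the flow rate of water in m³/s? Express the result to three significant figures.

Q ≈ 0.0414 m³/s

Rearranging: Q = [h_f·C^1.852·D^4.8704 / (10.67·L)]^(1/1.852)
Q = [59.6·126^1.852·0.137^4.8704 / (10.67·984)]^0.540 = 0.04144 m³/s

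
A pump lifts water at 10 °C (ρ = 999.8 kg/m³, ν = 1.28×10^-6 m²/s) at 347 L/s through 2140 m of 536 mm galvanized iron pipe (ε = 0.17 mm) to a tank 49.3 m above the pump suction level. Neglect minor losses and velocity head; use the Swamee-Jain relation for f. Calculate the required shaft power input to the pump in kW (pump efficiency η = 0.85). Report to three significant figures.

P_shaft ≈ 229 kW

V = 4Q/(πD²) = 1.538 m/s; Re = 6.44×10^5; ε/D = 3.17×10^-4; f = 0.01625
h_f = f(L/D)V²/2g = 7.822 m
Total head H = z + h_f = 49.3 + 7.822 = 57.12 m
P_hyd = ρgQH = 999.8·9.81·0.347·57.12 = 194.4 kW
P_shaft = P_hyd/η = 194.4/0.85 = 228.7 kW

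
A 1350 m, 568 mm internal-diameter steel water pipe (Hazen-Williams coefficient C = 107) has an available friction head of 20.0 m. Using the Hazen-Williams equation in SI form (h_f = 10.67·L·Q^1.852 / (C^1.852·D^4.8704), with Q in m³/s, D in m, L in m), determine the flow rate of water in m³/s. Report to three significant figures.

Q ≈ 0.693 m³/s

Rearranging: Q = [h_f·C^1.852·D^4.8704 / (10.67·L)]^(1/1.852)
Q = [20.0·107^1.852·0.568^4.8704 / (10.67·1350)]^0.540 = 0.6926 m³/s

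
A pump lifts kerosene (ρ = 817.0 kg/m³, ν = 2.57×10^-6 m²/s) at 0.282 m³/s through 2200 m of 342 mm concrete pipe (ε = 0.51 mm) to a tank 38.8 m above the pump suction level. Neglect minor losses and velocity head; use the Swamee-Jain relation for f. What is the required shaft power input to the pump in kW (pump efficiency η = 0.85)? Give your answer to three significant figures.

V = 4Q/(πD²) = 3.070 m/s; Re = 4.09×10^5; ε/D = 0.00149; f = 0.02237
h_f = f(L/D)V²/2g = 69.13 m
Total head H = z + h_f = 38.8 + 69.13 = 107.9 m
P_hyd = ρgQH = 817.0·9.81·0.282·107.9 = 243.9 kW
P_shaft = P_hyd/η = 243.9/0.85 = 287.0 kW

P_shaft ≈ 287 kW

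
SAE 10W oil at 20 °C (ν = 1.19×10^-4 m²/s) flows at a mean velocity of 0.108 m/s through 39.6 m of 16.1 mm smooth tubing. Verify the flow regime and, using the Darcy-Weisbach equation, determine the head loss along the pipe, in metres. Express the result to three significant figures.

h_f ≈ 6.40 m

Re = VD/ν = 0.108·0.01610/1.19×10^-4 = 14.6 → laminar (Re < 2300)
f = 64/Re = 4.380
h_f = f(L/D)V²/(2g) = 4.380·(39.6/0.01610)·0.108²/(2·9.81) = 6.405 m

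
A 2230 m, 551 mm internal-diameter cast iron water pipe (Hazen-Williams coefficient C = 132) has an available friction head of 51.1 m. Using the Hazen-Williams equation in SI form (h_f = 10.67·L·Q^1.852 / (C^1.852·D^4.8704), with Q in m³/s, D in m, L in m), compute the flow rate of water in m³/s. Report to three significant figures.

Q ≈ 0.998 m³/s

Rearranging: Q = [h_f·C^1.852·D^4.8704 / (10.67·L)]^(1/1.852)
Q = [51.1·132^1.852·0.551^4.8704 / (10.67·2230)]^0.540 = 0.9982 m³/s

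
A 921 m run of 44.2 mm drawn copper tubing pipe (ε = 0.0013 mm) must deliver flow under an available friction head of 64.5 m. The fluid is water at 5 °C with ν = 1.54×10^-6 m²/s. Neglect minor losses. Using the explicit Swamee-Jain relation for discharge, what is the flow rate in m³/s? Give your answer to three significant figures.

Q ≈ 0.00260 m³/s

Swamee-Jain (Type II): Q = -0.965·√(gD⁵h_f/L)·ln[ε/(3.7D) + √(3.17ν²L/(gD³h_f))]
√(gD⁵h_f/L) = √(9.81·0.0442⁵·64.5/921) = 3.404×10^-4
ε/(3.7D) = 7.95×10^-6; √(3.17ν²L/(gD³h_f)) = 3.56×10^-4
Q = -0.965·3.404×10^-4·ln(3.639×10^-4) = 0.002601 m³/s
Check: V = 1.70 m/s, Re = 4.87×10^4, f = 0.02101, h_f = 64.1 m ≈ 64.5 m ✓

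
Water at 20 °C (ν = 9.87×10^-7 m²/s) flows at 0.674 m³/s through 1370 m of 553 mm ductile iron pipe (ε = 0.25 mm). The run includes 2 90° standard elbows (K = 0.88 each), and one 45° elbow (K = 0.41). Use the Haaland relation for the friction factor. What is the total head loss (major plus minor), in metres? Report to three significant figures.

V = 4Q/(πD²) = 2.806 m/s; V²/2g = 0.4014 m
Re = 1.57×10^6, ε/D = 4.52×10^-4 → f = 0.01667 (Haaland)
Major: h_f = f(L/D)·V²/2g = 0.01667·2477·0.4014 = 16.57 m
Minor: ΣK = 2.17; h_m = ΣK·V²/2g = 0.8710 m
Total H_L = 16.57 + 0.8710 = 17.44 m

H_L ≈ 17.4 m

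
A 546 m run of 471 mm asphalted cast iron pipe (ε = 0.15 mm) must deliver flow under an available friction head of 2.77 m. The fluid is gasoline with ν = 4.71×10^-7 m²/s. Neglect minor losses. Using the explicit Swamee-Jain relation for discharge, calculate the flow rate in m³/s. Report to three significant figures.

Swamee-Jain (Type II): Q = -0.965·√(gD⁵h_f/L)·ln[ε/(3.7D) + √(3.17ν²L/(gD³h_f))]
√(gD⁵h_f/L) = √(9.81·0.471⁵·2.77/546) = 0.03396
ε/(3.7D) = 8.61×10^-5; √(3.17ν²L/(gD³h_f)) = 1.16×10^-5
Q = -0.965·0.03396·ln(9.770×10^-5) = 0.3026 m³/s
Check: V = 1.74 m/s, Re = 1.74×10^6, f = 0.01562, h_f = 2.79 m ≈ 2.77 m ✓

Q ≈ 0.303 m³/s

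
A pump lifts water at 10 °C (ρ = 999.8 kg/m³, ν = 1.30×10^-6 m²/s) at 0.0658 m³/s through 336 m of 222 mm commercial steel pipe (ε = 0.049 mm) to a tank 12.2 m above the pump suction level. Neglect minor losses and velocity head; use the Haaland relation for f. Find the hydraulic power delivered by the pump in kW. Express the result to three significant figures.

P_hyd ≈ 10.2 kW

V = 4Q/(πD²) = 1.700 m/s; Re = 2.90×10^5; ε/D = 2.21×10^-4; f = 0.01628
h_f = f(L/D)V²/2g = 3.629 m
Total head H = z + h_f = 12.2 + 3.629 = 15.83 m
P_hyd = ρgQH = 999.8·9.81·0.0658·15.83 = 10.22 kW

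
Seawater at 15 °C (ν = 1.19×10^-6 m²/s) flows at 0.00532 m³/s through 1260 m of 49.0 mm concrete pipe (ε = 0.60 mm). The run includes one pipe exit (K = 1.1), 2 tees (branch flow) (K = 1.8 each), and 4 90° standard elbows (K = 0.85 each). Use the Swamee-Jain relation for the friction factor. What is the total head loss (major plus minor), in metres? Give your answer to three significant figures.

V = 4Q/(πD²) = 2.821 m/s; V²/2g = 0.4057 m
Re = 1.16×10^5, ε/D = 0.0122 → f = 0.04131 (Swamee-Jain)
Major: h_f = f(L/D)·V²/2g = 0.04131·25714·0.4057 = 431.0 m
Minor: ΣK = 8.10; h_m = ΣK·V²/2g = 3.286 m
Total H_L = 431.0 + 3.286 = 434.2 m

H_L ≈ 434 m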